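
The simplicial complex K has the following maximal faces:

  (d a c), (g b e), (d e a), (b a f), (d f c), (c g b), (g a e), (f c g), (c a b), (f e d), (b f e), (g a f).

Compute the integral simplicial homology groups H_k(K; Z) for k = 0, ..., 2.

H_0 ≅ Z,  H_1 ≅ Z_2,  H_2 = 0.

Order the vertices as a < b < c < d < e < f < g. Listing each simplex with vertices in this order, K has dimension 2 with simplices:

  0-simplices (7): a, b, c, d, e, f, g
  1-simplices (18): ab, ac, ad, ae, af, ag, bc, be, bf, bg, cd, cf, cg, de, df, ef, eg, fg
  2-simplices (12): abc, abf, acd, ade, aeg, afg, bcg, bef, beg, cdf, cfg, def

giving chain groups C_0 ≅ Z^7, C_1 ≅ Z^18, C_2 ≅ Z^12.

Boundary ∂_1: C_1 → C_0 is given by ∂[p,q] = [q] − [p].
This gives a 7×18 integer matrix of rank 6; reducing to Smith normal form yields diagonal entries (1,1,1,1,1,1).

Boundary ∂_2: C_2 → C_1 maps a triangle to the signed sum of its edges. For instance
  ∂cfg = fg − cg + cf,
  ∂def = ef − df + de.
The 18×12 boundary matrix has rank 12 and Smith normal form diag(1,1,1,1,1,1,1,1,1,1,1,2).

Reading off H_k = ker ∂_k / im ∂_{k+1}:

  H_0: rank C_0 − rank ∂_1 = 7 − 6 = 1, and the invariant factors of ∂_1 are all 1, so H_0 ≅ Z.
  H_1: rank ker ∂_1 − rank ∂_2 = (18 − 6) − 12 = 0, and ∂_2 has invariant factor 2 > 1, so H_1 ≅ Z_2.
  H_2: rank ker ∂_2 − rank ∂_3 = (12 − 12) − 0 = 0, and there is no ∂_3, so H_2 ≅ 0.

As a check, the Euler characteristic is 7 − 18 + 12 = 1, which agrees with 1 − 0 + 0 = 1.
(K is a triangulation of the real projective plane RP^2.)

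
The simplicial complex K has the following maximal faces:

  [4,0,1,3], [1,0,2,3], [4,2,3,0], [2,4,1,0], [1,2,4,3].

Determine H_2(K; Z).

Order the vertices as 0 < 1 < 2 < 3 < 4. Listing each simplex with vertices in this order, K has dimension 3 with simplices:

  0-simplices (5): [0], [1], [2], [3], [4]
  1-simplices (10): [0,1], [0,2], [0,3], [0,4], [1,2], [1,3], [1,4], [2,3], [2,4], [3,4]
  2-simplices (10): [0,1,2], [0,1,3], [0,1,4], [0,2,3], [0,2,4], [0,3,4], [1,2,3], [1,2,4], [1,3,4], [2,3,4]
  3-simplices (5): [0,1,2,3], [0,1,2,4], [0,1,3,4], [0,2,3,4], [1,2,3,4]

Hence C_0 ≅ Z^5, C_1 ≅ Z^10, C_2 ≅ Z^10, C_3 ≅ Z^5.

Boundary ∂_1: C_1 → C_0 sends each edge [p,q] (with p < q) to q − p. For instance
  ∂[1,4] = [4] − [1].
This gives a 5×10 integer matrix of rank 4; reducing to Smith normal form yields diagonal entries (1,1,1,1).

The boundary map ∂_2: C_2 → C_1 acts by ∂[p,q,r] = [q,r] − [p,r] + [p,q]. For instance
  ∂[0,3,4] = [3,4] − [0,4] + [0,3],
  ∂[0,2,3] = [2,3] − [0,3] + [0,2].
The resulting 10×10 matrix has rank 6, and its Smith normal form has invariant factors (1,1,1,1,1,1).

The boundary map ∂_3: C_3 → C_2 sends each 3-simplex σ to the alternating sum Σ_i (−1)^i (σ with its i-th vertex removed). For instance
  ∂[0,1,3,4] = [1,3,4] − [0,3,4] + [0,1,4] − [0,1,3],
  ∂[0,1,2,4] = [1,2,4] − [0,2,4] + [0,1,4] − [0,1,2].
The 10×5 boundary matrix has rank 4 and Smith normal form diag(1,1,1,1).

Reading off H_k = ker ∂_k / im ∂_{k+1}:

  H_2: rank ker ∂_2 − rank ∂_3 = (10 − 6) − 4 = 0, and the invariant factors of ∂_3 are all 1, so H_2 ≅ 0.

H_2 = 0.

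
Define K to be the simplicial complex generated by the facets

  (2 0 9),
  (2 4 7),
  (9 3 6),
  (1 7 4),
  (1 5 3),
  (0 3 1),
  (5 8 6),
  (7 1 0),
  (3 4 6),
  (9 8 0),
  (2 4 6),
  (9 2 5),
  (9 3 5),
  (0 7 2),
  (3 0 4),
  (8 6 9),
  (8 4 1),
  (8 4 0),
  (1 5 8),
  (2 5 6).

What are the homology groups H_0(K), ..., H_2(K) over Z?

H_0 = Z,  H_1 = Z × Z/2,  H_2 = 0.

Fix the vertex order 0 < 1 < 2 < 3 < 4 < 5 < 6 < 7 < 8 < 9 and write every simplex with vertices in increasing order. Then dim K = 2 and the simplices of K are:

  0-simplices (10): [0], [1], [2], [3], [4], [5], [6], [7], [8], [9]
  1-simplices (30): (30 of them)
  2-simplices (20): (20 of them)

so the chain groups are C_0 ≅ Z^10, C_1 ≅ Z^30, C_2 ≅ Z^20.

∂_1: C_1 → C_0 is given by ∂[p,q] = [q] − [p].
The 10×30 boundary matrix has rank 9 and Smith normal form diag(1,1,1,1,1,1,1,1,1).

∂_2: C_2 → C_1 maps a triangle to the signed sum of its edges. For instance
  ∂[2,5,9] = [5,9] − [2,9] + [2,5],
  ∂[1,4,7] = [4,7] − [1,7] + [1,4].
The 30×20 boundary matrix has rank 20 and Smith normal form diag(1,1,1,1,1,1,1,1,1,1,1,1,1,1,1,1,1,1,1,2).

Computing H_k = (kernel of ∂_k) / (image of ∂_{k+1}):

  H_0: rank C_0 − rank ∂_1 = 10 − 9 = 1, and the invariant factors of ∂_1 are all 1, so H_0 ≅ Z.
  H_1: rank ker ∂_1 − rank ∂_2 = (30 − 9) − 20 = 1, and ∂_2 has invariant factor 2 > 1, so H_1 ≅ Z × Z/2.
  H_2: rank ker ∂_2 − rank ∂_3 = (20 − 20) − 0 = 0, and there is no ∂_3, so H_2 ≅ 0.

As a check, the Euler characteristic is 10 − 30 + 20 = 0, which agrees with 1 − 1 + 0 = 0.
(K is a triangulation of the Klein bottle.)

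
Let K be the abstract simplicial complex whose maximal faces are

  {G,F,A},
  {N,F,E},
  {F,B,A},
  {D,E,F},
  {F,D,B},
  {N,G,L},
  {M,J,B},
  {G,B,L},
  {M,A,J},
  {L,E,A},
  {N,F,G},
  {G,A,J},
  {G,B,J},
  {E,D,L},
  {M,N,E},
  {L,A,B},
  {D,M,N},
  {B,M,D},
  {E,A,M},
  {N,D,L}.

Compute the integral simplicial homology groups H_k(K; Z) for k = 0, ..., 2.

H_0 ≅ Z,  H_1 ≅ Z ⊕ Z/2Z,  H_2 = 0.

Take the total order A < B < D < E < F < G < J < L < M < N on the vertex set. Then K (dimension 2) consists of the simplices:

  0-simplices (10): A, B, D, E, F, G, J, L, M, N
  1-simplices (30): AB, AE, AF, AG, AJ, AL, AM, BD, BF, BG, BJ, BL, BM, DE, DF, DL, DM, DN, EF, EL, EM, EN, FG, FN, GJ, GL, GN, JM, LN, MN
  2-simplices (20): ABF, ABL, AEL, AEM, AFG, AGJ, AJM, BDF, BDM, BGJ, BGL, BJM, DEF, DEL, DLN, DMN, EFN, EMN, FGN, GLN

Hence C_0 ≅ Z^10, C_1 ≅ Z^30, C_2 ≅ Z^20.

∂_1: C_1 → C_0 maps an edge to its endpoints' difference, ∂[p,q] = q − p.
As a 10×30 matrix over Z this has rank 9, with invariant factors (1,1,1,1,1,1,1,1,1).

∂_2: C_2 → C_1 maps a triangle to the signed sum of its edges. For instance
  ∂ABL = BL − AL + AB,
  ∂ABF = BF − AF + AB.
The resulting 30×20 matrix has rank 20, and its Smith normal form has invariant factors (1,1,1,1,1,1,1,1,1,1,1,1,1,1,1,1,1,1,1,2).

From H_k ≅ ker(∂_k) / im(∂_{k+1}) we obtain:

  H_0: rank C_0 − rank ∂_1 = 10 − 9 = 1, and the invariant factors of ∂_1 are all 1, so H_0 ≅ Z.
  H_1: rank ker ∂_1 − rank ∂_2 = (30 − 9) − 20 = 1, and ∂_2 has invariant factor 2 > 1, so H_1 ≅ Z ⊕ Z/2Z.
  H_2: rank ker ∂_2 − rank ∂_3 = (20 − 20) − 0 = 0, and there is no ∂_3, so H_2 ≅ 0.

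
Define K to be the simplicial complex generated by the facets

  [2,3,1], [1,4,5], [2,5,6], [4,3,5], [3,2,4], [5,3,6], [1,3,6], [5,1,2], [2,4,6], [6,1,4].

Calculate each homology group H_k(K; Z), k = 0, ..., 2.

Order the vertices as 1 < 2 < 3 < 4 < 5 < 6. Listing each simplex with vertices in this order, K has dimension 2 with simplices:

  0-simplices (6): [1], [2], [3], [4], [5], [6]
  1-simplices (15): [1,2], [1,3], [1,4], [1,5], [1,6], [2,3], [2,4], [2,5], [2,6], [3,4], [3,5], [3,6], [4,5], [4,6], [5,6]
  2-simplices (10): [1,2,3], [1,2,5], [1,3,6], [1,4,5], [1,4,6], [2,3,4], [2,4,6], [2,5,6], [3,4,5], [3,5,6]

so the chain groups are C_0 ≅ Z^6, C_1 ≅ Z^15, C_2 ≅ Z^10.

∂_1: C_1 → C_0 maps an edge to its endpoints' difference, ∂[p,q] = q − p.
This gives a 6×15 integer matrix of rank 5; reducing to Smith normal form yields diagonal entries (1,1,1,1,1).

The boundary map ∂_2: C_2 → C_1 sends each 2-simplex [p,q,r] to [q,r] − [p,r] + [p,q]. For instance
  ∂[1,4,5] = [4,5] − [1,5] + [1,4],
  ∂[2,4,6] = [4,6] − [2,6] + [2,4].
As a 15×10 matrix over Z this has rank 10, with invariant factors (1,1,1,1,1,1,1,1,1,2).

Computing H_k = (kernel of ∂_k) / (image of ∂_{k+1}):

  H_0: rank C_0 − rank ∂_1 = 6 − 5 = 1, and the invariant factors of ∂_1 are all 1, so H_0 = Z.
  H_1: rank ker ∂_1 − rank ∂_2 = (15 − 5) − 10 = 0, and ∂_2 has invariant factor 2 > 1, so H_1 = Z/2.
  H_2: rank ker ∂_2 − rank ∂_3 = (10 − 10) − 0 = 0, and there is no ∂_3, so H_2 = 0.

H_0 = Z,  H_1 = Z/2,  H_2 = 0.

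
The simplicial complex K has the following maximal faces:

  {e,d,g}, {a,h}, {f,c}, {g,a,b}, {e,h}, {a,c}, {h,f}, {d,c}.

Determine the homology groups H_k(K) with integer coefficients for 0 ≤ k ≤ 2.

K has 8 vertices, 12 edges, 2 triangles.
rank ∂_0 = 0, rank ∂_1 = 7 ⇒ b_0 = 8 − 0 − 7 = 1; all invariant factors of ∂_1 are 1 so no torsion. So H_0 = Z.
rank ∂_1 = 7, rank ∂_2 = 2 ⇒ b_1 = 12 − 7 − 2 = 3; all invariant factors of ∂_2 are 1 so no torsion. So H_1 = Z^3.
rank ∂_2 = 2, rank ∂_3 = 0 ⇒ b_2 = 2 − 2 − 0 = 0. So H_2 = 0.

H_0 = Z,  H_1 = Z^3,  H_2 = 0.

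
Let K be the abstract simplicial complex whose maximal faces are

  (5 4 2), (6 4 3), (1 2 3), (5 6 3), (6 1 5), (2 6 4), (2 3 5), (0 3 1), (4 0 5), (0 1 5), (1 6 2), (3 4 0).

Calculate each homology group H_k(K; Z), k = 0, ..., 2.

Take the total order 0 < 1 < 2 < 3 < 4 < 5 < 6 on the vertex set. Then K (dimension 2) consists of the simplices:

  0-simplices (7): [0], [1], [2], [3], [4], [5], [6]
  1-simplices (18): [0,1], [0,3], [0,4], [0,5], [1,2], [1,3], [1,5], [1,6], [2,3], [2,4], [2,5], [2,6], [3,4], [3,5], [3,6], [4,5], [4,6], [5,6]
  2-simplices (12): [0,1,3], [0,1,5], [0,3,4], [0,4,5], [1,2,3], [1,2,6], [1,5,6], [2,3,5], [2,4,5], [2,4,6], [3,4,6], [3,5,6]

giving chain groups C_0 ≅ Z^7, C_1 ≅ Z^18, C_2 ≅ Z^12.

The boundary map ∂_1: C_1 → C_0 maps an edge to its endpoints' difference, ∂[p,q] = q − p. For instance
  ∂[3,5] = [5] − [3].
The resulting 7×18 matrix has rank 6, and its Smith normal form has invariant factors (1,1,1,1,1,1).

The boundary map ∂_2: C_2 → C_1 acts by ∂[p,q,r] = [q,r] − [p,r] + [p,q]. For instance
  ∂[3,5,6] = [5,6] − [3,6] + [3,5],
  ∂[0,3,4] = [3,4] − [0,4] + [0,3].
The resulting 18×12 matrix has rank 12, and its Smith normal form has invariant factors (1,1,1,1,1,1,1,1,1,1,1,2).

From H_k ≅ ker(∂_k) / im(∂_{k+1}) we obtain:

  H_0: rank C_0 − rank ∂_1 = 7 − 6 = 1, and the invariant factors of ∂_1 are all 1, so H_0 = Z.
  H_1: rank ker ∂_1 − rank ∂_2 = (18 − 6) − 12 = 0, and ∂_2 has invariant factor 2 > 1, so H_1 = Z/2.
  H_2: rank ker ∂_2 − rank ∂_3 = (12 − 12) − 0 = 0, and there is no ∂_3, so H_2 = 0.

H_0 ≅ Z,  H_1 ≅ Z/2,  H_2 = 0.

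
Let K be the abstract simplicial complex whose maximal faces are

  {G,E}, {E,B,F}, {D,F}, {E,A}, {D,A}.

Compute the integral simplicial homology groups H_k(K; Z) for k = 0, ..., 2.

H_0 = Z,  H_1 = Z,  H_2 = 0.

Fix the vertex order A < B < D < E < F < G and write every simplex with vertices in increasing order. Then dim K = 2 and the simplices of K are:

  0-simplices (6): A, B, D, E, F, G
  1-simplices (7): AD, AE, BE, BF, DF, EF, EG
  2-simplices (1): BEF

so the chain groups are C_0 ≅ Z^6, C_1 ≅ Z^7, C_2 ≅ Z^1.

∂_1: C_1 → C_0 is given by ∂[p,q] = [q] − [p].
As a 6×7 matrix over Z this has rank 5, with invariant factors (1,1,1,1,1).

Boundary ∂_2: C_2 → C_1 maps a triangle to the signed sum of its edges. For instance
  ∂BEF = EF − BF + BE.
As a 7×1 matrix over Z this has rank 1, with invariant factors (1).

Reading off H_k = ker ∂_k / im ∂_{k+1}:

  H_0: rank C_0 − rank ∂_1 = 6 − 5 = 1, and the invariant factors of ∂_1 are all 1, so H_0 = Z.
  H_1: rank ker ∂_1 − rank ∂_2 = (7 − 5) − 1 = 1, and the invariant factors of ∂_2 are all 1, so H_1 = Z.
  H_2: rank ker ∂_2 − rank ∂_3 = (1 − 1) − 0 = 0, and there is no ∂_3, so H_2 = 0.

As a check, the Euler characteristic is 6 − 7 + 1 = 0, which agrees with 1 − 1 + 0 = 0.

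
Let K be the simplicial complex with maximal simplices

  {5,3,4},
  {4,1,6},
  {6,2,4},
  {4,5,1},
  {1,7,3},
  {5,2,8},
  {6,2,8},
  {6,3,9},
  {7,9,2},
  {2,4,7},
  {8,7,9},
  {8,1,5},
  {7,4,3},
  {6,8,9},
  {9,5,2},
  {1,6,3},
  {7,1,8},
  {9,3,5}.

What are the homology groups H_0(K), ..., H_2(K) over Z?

H_0 ≅ Z,  H_1 ≅ Z ⊕ Z/2,  H_2 = 0.

Take the total order 1 < 2 < 3 < 4 < 5 < 6 < 7 < 8 < 9 on the vertex set. Then K (dimension 2) consists of the simplices:

  0-simplices (9): [1], [2], [3], [4], [5], [6], [7], [8], [9]
  1-simplices (27): (27 of them)
  2-simplices (18): [1,3,6], [1,3,7], [1,4,5], [1,4,6], [1,5,8], [1,7,8], [2,4,6], [2,4,7], [2,5,8], [2,5,9], [2,6,8], [2,7,9], [3,4,5], [3,4,7], [3,5,9], [3,6,9], [6,8,9], [7,8,9]

giving chain groups C_0 ≅ Z^9, C_1 ≅ Z^27, C_2 ≅ Z^18.

The boundary map ∂_1: C_1 → C_0 sends each edge [p,q] (with p < q) to q − p.
This gives a 9×27 integer matrix of rank 8; reducing to Smith normal form yields diagonal entries (1,1,1,1,1,1,1,1).

The boundary map ∂_2: C_2 → C_1 acts by ∂[p,q,r] = [q,r] − [p,r] + [p,q]. For instance
  ∂[3,4,5] = [4,5] − [3,5] + [3,4],
  ∂[1,4,5] = [4,5] − [1,5] + [1,4].
The resulting 27×18 matrix has rank 18, and its Smith normal form has invariant factors (1,1,1,1,1,1,1,1,1,1,1,1,1,1,1,1,1,2).

Reading off H_k = ker ∂_k / im ∂_{k+1}:

  H_0: rank C_0 − rank ∂_1 = 9 − 8 = 1, and the invariant factors of ∂_1 are all 1, so H_0 ≅ Z.
  H_1: rank ker ∂_1 − rank ∂_2 = (27 − 8) − 18 = 1, and ∂_2 has invariant factor 2 > 1, so H_1 ≅ Z ⊕ Z/2.
  H_2: rank ker ∂_2 − rank ∂_3 = (18 − 18) − 0 = 0, and there is no ∂_3, so H_2 ≅ 0.

As a check, the Euler characteristic is 9 − 27 + 18 = 0, which agrees with 1 − 1 + 0 = 0.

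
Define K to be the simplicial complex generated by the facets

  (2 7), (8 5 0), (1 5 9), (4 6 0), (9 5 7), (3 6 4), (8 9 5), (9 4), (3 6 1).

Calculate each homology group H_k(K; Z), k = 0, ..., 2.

H_0 = Z,  H_1 = Z^2,  H_2 = 0.

We work with the vertex ordering 0 < 1 < 2 < 3 < 4 < 5 < 6 < 7 < 8 < 9. The simplices of K, each written with vertices in increasing order, are:

  0-simplices (10): [0], [1], [2], [3], [4], [5], [6], [7], [8], [9]
  1-simplices (18): [0,4], [0,5], [0,6], [0,8], [1,3], [1,5], [1,6], [1,9], [2,7], [3,4], [3,6], [4,6], [4,9], [5,7], [5,8], [5,9], [7,9], [8,9]
  2-simplices (7): [0,4,6], [0,5,8], [1,3,6], [1,5,9], [3,4,6], [5,7,9], [5,8,9]

so the chain groups are C_0 ≅ Z^10, C_1 ≅ Z^18, C_2 ≅ Z^7.

The boundary map ∂_1: C_1 → C_0 is given by ∂[p,q] = [q] − [p]. For instance
  ∂[0,4] = [4] − [0].
As a 10×18 matrix over Z this has rank 9, with invariant factors (1,1,1,1,1,1,1,1,1).

Boundary ∂_2: C_2 → C_1 acts by ∂[p,q,r] = [q,r] − [p,r] + [p,q]. For instance
  ∂[1,5,9] = [5,9] − [1,9] + [1,5],
  ∂[3,4,6] = [4,6] − [3,6] + [3,4].
The 18×7 boundary matrix has rank 7 and Smith normal form diag(1,1,1,1,1,1,1).

From H_k ≅ ker(∂_k) / im(∂_{k+1}) we obtain:

  H_0: rank C_0 − rank ∂_1 = 10 − 9 = 1, and the invariant factors of ∂_1 are all 1, so H_0 = Z.
  H_1: rank ker ∂_1 − rank ∂_2 = (18 − 9) − 7 = 2, and the invariant factors of ∂_2 are all 1, so H_1 = Z^2.
  H_2: rank ker ∂_2 − rank ∂_3 = (7 − 7) − 0 = 0, and there is no ∂_3, so H_2 = 0.

As a check, the Euler characteristic is 10 − 18 + 7 = -1, which agrees with 1 − 2 + 0 = -1.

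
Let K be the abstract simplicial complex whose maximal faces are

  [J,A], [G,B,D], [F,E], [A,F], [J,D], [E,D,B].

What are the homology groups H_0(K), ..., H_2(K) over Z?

H_0 = Z,  H_1 = Z,  H_2 = 0.

Order the vertices as A < B < D < E < F < G < J. Listing each simplex with vertices in this order, K has dimension 2 with simplices:

  0-simplices (7): A, B, D, E, F, G, J
  1-simplices (9): AF, AJ, BD, BE, BG, DE, DG, DJ, EF
  2-simplices (2): BDE, BDG

Hence C_0 ≅ Z^7, C_1 ≅ Z^9, C_2 ≅ Z^2.

The boundary map ∂_1: C_1 → C_0 is given by ∂[p,q] = [q] − [p]. For instance
  ∂AF = F − A.
As a 7×9 matrix over Z this has rank 6, with invariant factors (1,1,1,1,1,1).

∂_2: C_2 → C_1 maps a triangle to the signed sum of its edges. For instance
  ∂BDE = DE − BE + BD,
  ∂BDG = DG − BG + BD.
The 9×2 boundary matrix has rank 2 and Smith normal form diag(1,1).

Now H_k = ker ∂_k / im ∂_{k+1}, so:

  H_0: rank C_0 − rank ∂_1 = 7 − 6 = 1, and the invariant factors of ∂_1 are all 1, so H_0 = Z.
  H_1: rank ker ∂_1 − rank ∂_2 = (9 − 6) − 2 = 1, and the invariant factors of ∂_2 are all 1, so H_1 = Z.
  H_2: rank ker ∂_2 − rank ∂_3 = (2 − 2) − 0 = 0, and there is no ∂_3, so H_2 = 0.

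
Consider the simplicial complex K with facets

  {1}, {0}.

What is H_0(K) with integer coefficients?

We work with the vertex ordering 0 < 1. The simplices of K, each written with vertices in increasing order, are:

  0-simplices (2): [0], [1]

giving chain groups C_0 ≅ Z^2.

Now H_k = ker ∂_k / im ∂_{k+1}, so:

  H_0: rank C_0 − rank ∂_1 = 2 − 0 = 2, and there is no ∂_1, so H_0 ≅ Z^2.

H_0 ≅ Z^2.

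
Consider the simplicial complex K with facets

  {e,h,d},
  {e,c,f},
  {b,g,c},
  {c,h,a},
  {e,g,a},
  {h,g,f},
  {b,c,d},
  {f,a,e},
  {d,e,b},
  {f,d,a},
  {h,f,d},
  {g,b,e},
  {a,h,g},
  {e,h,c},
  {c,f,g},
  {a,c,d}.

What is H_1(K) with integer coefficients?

Take the total order a < b < c < d < e < f < g < h on the vertex set. Then K (dimension 2) consists of the simplices:

  0-simplices (8): a, b, c, d, e, f, g, h
  1-simplices (24): ac, ad, ae, af, ag, ah, bc, bd, be, bg, cd, ce, cf, cg, ch, de, df, dh, ef, eg, eh, fg, fh, gh
  2-simplices (16): acd, ach, adf, aef, aeg, agh, bcd, bcg, bde, beg, cef, ceh, cfg, deh, dfh, fgh

so the chain groups are C_0 ≅ Z^8, C_1 ≅ Z^24, C_2 ≅ Z^16.

Boundary ∂_1: C_1 → C_0 sends each edge [p,q] (with p < q) to q − p. For instance
  ∂ah = h − a.
The resulting 8×24 matrix has rank 7, and its Smith normal form has invariant factors (1,1,1,1,1,1,1).

Boundary ∂_2: C_2 → C_1 acts by ∂[p,q,r] = [q,r] − [p,r] + [p,q]. For instance
  ∂bde = de − be + bd,
  ∂bcd = cd − bd + bc.
As a 24×16 matrix over Z this has rank 15, with invariant factors (1,1,1,1,1,1,1,1,1,1,1,1,1,1,1).

From H_k ≅ ker(∂_k) / im(∂_{k+1}) we obtain:

  H_1: rank ker ∂_1 − rank ∂_2 = (24 − 7) − 15 = 2, and the invariant factors of ∂_2 are all 1, so H_1 ≅ Z^2.

(K is a triangulation of the torus T^2.)

H_1 ≅ Z^2.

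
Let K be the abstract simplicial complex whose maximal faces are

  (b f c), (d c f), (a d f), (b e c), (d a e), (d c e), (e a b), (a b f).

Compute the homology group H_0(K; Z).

Order the vertices as a < b < c < d < e < f. Listing each simplex with vertices in this order, K has dimension 2 with simplices:

  0-simplices (6): a, b, c, d, e, f
  1-simplices (12): ab, ad, ae, af, bc, be, bf, cd, ce, cf, de, df
  2-simplices (8): abe, abf, ade, adf, bce, bcf, cde, cdf

giving chain groups C_0 ≅ Z^6, C_1 ≅ Z^12, C_2 ≅ Z^8.

Boundary ∂_1: C_1 → C_0 is given by ∂[p,q] = [q] − [p].
The 6×12 boundary matrix has rank 5 and Smith normal form diag(1,1,1,1,1).

∂_2: C_2 → C_1 acts by ∂[p,q,r] = [q,r] − [p,r] + [p,q]. For instance
  ∂bcf = cf − bf + bc,
  ∂cdf = df − cf + cd.
The 12×8 boundary matrix has rank 7 and Smith normal form diag(1,1,1,1,1,1,1).

From H_k ≅ ker(∂_k) / im(∂_{k+1}) we obtain:

  H_0: rank C_0 − rank ∂_1 = 6 − 5 = 1, and the invariant factors of ∂_1 are all 1, so H_0 ≅ Z.

(K is a triangulation of the 2-sphere S^2.)

H_0 ≅ Z.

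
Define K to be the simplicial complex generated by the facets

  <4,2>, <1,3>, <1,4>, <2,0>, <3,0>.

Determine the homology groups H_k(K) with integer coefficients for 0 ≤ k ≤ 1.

H_0 = Z,  H_1 = Z.

Fix the vertex order 0 < 1 < 2 < 3 < 4 and write every simplex with vertices in increasing order. Then dim K = 1 and the simplices of K are:

  0-simplices (5): [0], [1], [2], [3], [4]
  1-simplices (5): [0,2], [0,3], [1,3], [1,4], [2,4]

so the chain groups are C_0 ≅ Z^5, C_1 ≅ Z^5.

The boundary map ∂_1: C_1 → C_0 maps an edge to its endpoints' difference, ∂[p,q] = q − p. For instance
  ∂[2,4] = [4] − [2].
This gives a 5×5 integer matrix of rank 4; reducing to Smith normal form yields diagonal entries (1,1,1,1).

Computing H_k = (kernel of ∂_k) / (image of ∂_{k+1}):

  H_0: rank C_0 − rank ∂_1 = 5 − 4 = 1, and the invariant factors of ∂_1 are all 1, so H_0 = Z.
  H_1: rank ker ∂_1 − rank ∂_2 = (5 − 4) − 0 = 1, and there is no ∂_2, so H_1 = Z.

As a check, the Euler characteristic is 5 − 5 = 0, which agrees with 1 − 1 = 0.
(K is a triangulation of the circle S^1.)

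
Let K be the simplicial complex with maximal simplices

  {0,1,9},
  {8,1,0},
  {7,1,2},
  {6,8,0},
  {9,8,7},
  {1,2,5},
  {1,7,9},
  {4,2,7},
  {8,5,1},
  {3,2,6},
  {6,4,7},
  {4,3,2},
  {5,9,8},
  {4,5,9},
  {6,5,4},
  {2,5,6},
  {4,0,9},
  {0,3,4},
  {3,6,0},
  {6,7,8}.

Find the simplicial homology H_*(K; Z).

H_0 = Z,  H_1 = Z ⊕ Z/2,  H_2 = 0.

We work with the vertex ordering 0 < 1 < 2 < 3 < 4 < 5 < 6 < 7 < 8 < 9. The simplices of K, each written with vertices in increasing order, are:

  0-simplices (10): [0], [1], [2], [3], [4], [5], [6], [7], [8], [9]
  1-simplices (30): (30 of them)
  2-simplices (20): (20 of them)

Hence C_0 ≅ Z^10, C_1 ≅ Z^30, C_2 ≅ Z^20.

Boundary ∂_1: C_1 → C_0 is given by ∂[p,q] = [q] − [p]. For instance
  ∂[3,4] = [4] − [3].
The resulting 10×30 matrix has rank 9, and its Smith normal form has invariant factors (1,1,1,1,1,1,1,1,1).

∂_2: C_2 → C_1 sends each 2-simplex [p,q,r] to [q,r] − [p,r] + [p,q]. For instance
  ∂[0,1,9] = [1,9] − [0,9] + [0,1],
  ∂[4,5,6] = [5,6] − [4,6] + [4,5].
This gives a 30×20 integer matrix of rank 20; reducing to Smith normal form yields diagonal entries (1,1,1,1,1,1,1,1,1,1,1,1,1,1,1,1,1,1,1,2).

From H_k ≅ ker(∂_k) / im(∂_{k+1}) we obtain:

  H_0: rank C_0 − rank ∂_1 = 10 − 9 = 1, and the invariant factors of ∂_1 are all 1, so H_0 = Z.
  H_1: rank ker ∂_1 − rank ∂_2 = (30 − 9) − 20 = 1, and ∂_2 has invariant factor 2 > 1, so H_1 = Z ⊕ Z/2.
  H_2: rank ker ∂_2 − rank ∂_3 = (20 − 20) − 0 = 0, and there is no ∂_3, so H_2 = 0.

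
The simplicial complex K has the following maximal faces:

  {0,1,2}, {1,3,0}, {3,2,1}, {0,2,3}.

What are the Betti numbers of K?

We work with the vertex ordering 0 < 1 < 2 < 3. The simplices of K, each written with vertices in increasing order, are:

  0-simplices (4): [0], [1], [2], [3]
  1-simplices (6): [0,1], [0,2], [0,3], [1,2], [1,3], [2,3]
  2-simplices (4): [0,1,2], [0,1,3], [0,2,3], [1,2,3]

Hence C_0 ≅ Z^4, C_1 ≅ Z^6, C_2 ≅ Z^4.

∂_1: C_1 → C_0 maps an edge to its endpoints' difference, ∂[p,q] = q − p.
The resulting 4×6 matrix has rank 3, and its Smith normal form has invariant factors (1,1,1).

The boundary map ∂_2: C_2 → C_1 sends each 2-simplex [p,q,r] to [q,r] − [p,r] + [p,q]. For instance
  ∂[0,1,2] = [1,2] − [0,2] + [0,1],
  ∂[0,1,3] = [1,3] − [0,3] + [0,1].
The resulting 6×4 matrix has rank 3, and its Smith normal form has invariant factors (1,1,1).

Computing H_k = (kernel of ∂_k) / (image of ∂_{k+1}):

  H_0: rank C_0 − rank ∂_1 = 4 − 3 = 1, and the invariant factors of ∂_1 are all 1, so H_0 = Z.
  H_1: rank ker ∂_1 − rank ∂_2 = (6 − 3) − 3 = 0, and the invariant factors of ∂_2 are all 1, so H_1 = 0.
  H_2: rank ker ∂_2 − rank ∂_3 = (4 − 3) − 0 = 1, and there is no ∂_3, so H_2 = Z.

(K is a triangulation of the 2-sphere S^2.)

Hence the Betti numbers are b_0 = 1, b_1 = 0, b_2 = 1.

b_0 = 1, b_1 = 0, b_2 = 1.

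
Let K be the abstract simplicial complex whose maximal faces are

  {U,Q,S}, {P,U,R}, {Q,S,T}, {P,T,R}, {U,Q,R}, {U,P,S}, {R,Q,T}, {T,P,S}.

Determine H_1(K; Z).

H_1 ≅ 0.

Fix the vertex order P < Q < R < S < T < U and write every simplex with vertices in increasing order. Then dim K = 2 and the simplices of K are:

  0-simplices (6): P, Q, R, S, T, U
  1-simplices (12): PR, PS, PT, PU, QR, QS, QT, QU, RT, RU, ST, SU
  2-simplices (8): PRT, PRU, PST, PSU, QRT, QRU, QST, QSU

giving chain groups C_0 ≅ Z^6, C_1 ≅ Z^12, C_2 ≅ Z^8.

Boundary ∂_1: C_1 → C_0 is given by ∂[p,q] = [q] − [p]. For instance
  ∂RT = T − R.
As a 6×12 matrix over Z this has rank 5, with invariant factors (1,1,1,1,1).

∂_2: C_2 → C_1 maps a triangle to the signed sum of its edges. For instance
  ∂PSU = SU − PU + PS,
  ∂PST = ST − PT + PS.
This gives a 12×8 integer matrix of rank 7; reducing to Smith normal form yields diagonal entries (1,1,1,1,1,1,1).

Now H_k = ker ∂_k / im ∂_{k+1}, so:

  H_1: rank ker ∂_1 − rank ∂_2 = (12 − 5) − 7 = 0, and the invariant factors of ∂_2 are all 1, so H_1 = 0.

(K is a triangulation of the 2-sphere S^2.)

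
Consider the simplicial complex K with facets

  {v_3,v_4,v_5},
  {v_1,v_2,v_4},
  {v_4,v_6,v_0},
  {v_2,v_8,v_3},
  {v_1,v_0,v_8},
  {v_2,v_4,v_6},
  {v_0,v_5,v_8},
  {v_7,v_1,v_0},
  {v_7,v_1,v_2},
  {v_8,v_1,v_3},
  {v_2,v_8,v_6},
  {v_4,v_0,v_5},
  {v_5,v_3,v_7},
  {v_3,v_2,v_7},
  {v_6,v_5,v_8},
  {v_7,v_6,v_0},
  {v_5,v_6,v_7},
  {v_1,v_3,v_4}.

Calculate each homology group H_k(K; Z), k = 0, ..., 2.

H_0 ≅ Z,  H_1 ≅ Z ⊕ Z/2Z,  H_2 = 0.

K has 9 vertices, 27 edges, 18 triangles.
rank ∂_0 = 0, rank ∂_1 = 8 ⇒ b_0 = 9 − 0 − 8 = 1; all invariant factors of ∂_1 are 1 so no torsion. So H_0 ≅ Z.
rank ∂_1 = 8, rank ∂_2 = 18 ⇒ b_1 = 27 − 8 − 18 = 1; ∂_2 has invariant factor(s) [2] giving torsion. So H_1 ≅ Z ⊕ Z/2Z.
rank ∂_2 = 18, rank ∂_3 = 0 ⇒ b_2 = 18 − 18 − 0 = 0. So H_2 ≅ 0.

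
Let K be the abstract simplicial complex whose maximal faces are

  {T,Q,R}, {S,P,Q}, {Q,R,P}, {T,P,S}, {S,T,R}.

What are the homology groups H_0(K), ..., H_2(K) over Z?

H_0 ≅ Z,  H_1 ≅ Z,  H_2 = 0.

Take the total order P < Q < R < S < T on the vertex set. Then K (dimension 2) consists of the simplices:

  0-simplices (5): P, Q, R, S, T
  1-simplices (10): PQ, PR, PS, PT, QR, QS, QT, RS, RT, ST
  2-simplices (5): PQR, PQS, PST, QRT, RST

Hence C_0 ≅ Z^5, C_1 ≅ Z^10, C_2 ≅ Z^5.

The boundary map ∂_1: C_1 → C_0 maps an edge to its endpoints' difference, ∂[p,q] = q − p.
The resulting 5×10 matrix has rank 4, and its Smith normal form has invariant factors (1,1,1,1).

Boundary ∂_2: C_2 → C_1 acts by ∂[p,q,r] = [q,r] − [p,r] + [p,q]. For instance
  ∂PQS = QS − PS + PQ,
  ∂PST = ST − PT + PS.
This gives a 10×5 integer matrix of rank 5; reducing to Smith normal form yields diagonal entries (1,1,1,1,1).

Computing H_k = (kernel of ∂_k) / (image of ∂_{k+1}):

  H_0: rank C_0 − rank ∂_1 = 5 − 4 = 1, and the invariant factors of ∂_1 are all 1, so H_0 ≅ Z.
  H_1: rank ker ∂_1 − rank ∂_2 = (10 − 4) − 5 = 1, and the invariant factors of ∂_2 are all 1, so H_1 ≅ Z.
  H_2: rank ker ∂_2 − rank ∂_3 = (5 − 5) − 0 = 0, and there is no ∂_3, so H_2 ≅ 0.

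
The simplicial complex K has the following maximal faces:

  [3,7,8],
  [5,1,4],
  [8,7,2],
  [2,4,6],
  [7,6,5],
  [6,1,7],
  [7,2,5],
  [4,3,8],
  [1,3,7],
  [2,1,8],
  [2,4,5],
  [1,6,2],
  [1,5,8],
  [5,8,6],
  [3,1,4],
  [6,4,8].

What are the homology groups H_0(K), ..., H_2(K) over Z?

H_0 ≅ Z,  H_1 ≅ Z^2,  H_2 ≅ Z.

Fix the vertex order 1 < 2 < 3 < 4 < 5 < 6 < 7 < 8 and write every simplex with vertices in increasing order. Then dim K = 2 and the simplices of K are:

  0-simplices (8): [1], [2], [3], [4], [5], [6], [7], [8]
  1-simplices (24): (24 of them)
  2-simplices (16): [1,2,6], [1,2,8], [1,3,4], [1,3,7], [1,4,5], [1,5,8], [1,6,7], [2,4,5], [2,4,6], [2,5,7], [2,7,8], [3,4,8], [3,7,8], [4,6,8], [5,6,7], [5,6,8]

giving chain groups C_0 ≅ Z^8, C_1 ≅ Z^24, C_2 ≅ Z^16.

Boundary ∂_1: C_1 → C_0 maps an edge to its endpoints' difference, ∂[p,q] = q − p. For instance
  ∂[2,5] = [5] − [2].
The resulting 8×24 matrix has rank 7, and its Smith normal form has invariant factors (1,1,1,1,1,1,1).

∂_2: C_2 → C_1 acts by ∂[p,q,r] = [q,r] − [p,r] + [p,q]. For instance
  ∂[2,4,6] = [4,6] − [2,6] + [2,4],
  ∂[5,6,8] = [6,8] − [5,8] + [5,6].
This gives a 24×16 integer matrix of rank 15; reducing to Smith normal form yields diagonal entries (1,1,1,1,1,1,1,1,1,1,1,1,1,1,1).

Now H_k = ker ∂_k / im ∂_{k+1}, so:

  H_0: rank C_0 − rank ∂_1 = 8 − 7 = 1, and the invariant factors of ∂_1 are all 1, so H_0 ≅ Z.
  H_1: rank ker ∂_1 − rank ∂_2 = (24 − 7) − 15 = 2, and the invariant factors of ∂_2 are all 1, so H_1 ≅ Z^2.
  H_2: rank ker ∂_2 − rank ∂_3 = (16 − 15) − 0 = 1, and there is no ∂_3, so H_2 ≅ Z.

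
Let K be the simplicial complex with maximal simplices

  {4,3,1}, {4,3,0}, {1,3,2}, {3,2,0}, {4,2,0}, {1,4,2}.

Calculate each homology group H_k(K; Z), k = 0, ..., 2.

Take the total order 0 < 1 < 2 < 3 < 4 on the vertex set. Then K (dimension 2) consists of the simplices:

  0-simplices (5): [0], [1], [2], [3], [4]
  1-simplices (9): [0,2], [0,3], [0,4], [1,2], [1,3], [1,4], [2,3], [2,4], [3,4]
  2-simplices (6): [0,2,3], [0,2,4], [0,3,4], [1,2,3], [1,2,4], [1,3,4]

so the chain groups are C_0 ≅ Z^5, C_1 ≅ Z^9, C_2 ≅ Z^6.

∂_1: C_1 → C_0 sends each edge [p,q] (with p < q) to q − p. For instance
  ∂[1,3] = [3] − [1].
As a 5×9 matrix over Z this has rank 4, with invariant factors (1,1,1,1).

∂_2: C_2 → C_1 acts by ∂[p,q,r] = [q,r] − [p,r] + [p,q]. For instance
  ∂[1,3,4] = [3,4] − [1,4] + [1,3],
  ∂[1,2,3] = [2,3] − [1,3] + [1,2].
The resulting 9×6 matrix has rank 5, and its Smith normal form has invariant factors (1,1,1,1,1).

Reading off H_k = ker ∂_k / im ∂_{k+1}:

  H_0: rank C_0 − rank ∂_1 = 5 − 4 = 1, and the invariant factors of ∂_1 are all 1, so H_0 ≅ Z.
  H_1: rank ker ∂_1 − rank ∂_2 = (9 − 4) − 5 = 0, and the invariant factors of ∂_2 are all 1, so H_1 ≅ 0.
  H_2: rank ker ∂_2 − rank ∂_3 = (6 − 5) − 0 = 1, and there is no ∂_3, so H_2 ≅ Z.

H_0 = Z,  H_1 = 0,  H_2 = Z.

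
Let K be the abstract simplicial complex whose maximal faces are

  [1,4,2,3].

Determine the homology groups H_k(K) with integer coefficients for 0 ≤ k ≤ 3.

H_0 = Z,  H_1 = 0,  H_2 = 0,  H_3 = 0.

We work with the vertex ordering 1 < 2 < 3 < 4. The simplices of K, each written with vertices in increasing order, are:

  0-simplices (4): [1], [2], [3], [4]
  1-simplices (6): [1,2], [1,3], [1,4], [2,3], [2,4], [3,4]
  2-simplices (4): [1,2,3], [1,2,4], [1,3,4], [2,3,4]
  3-simplices (1): [1,2,3,4]

giving chain groups C_0 ≅ Z^4, C_1 ≅ Z^6, C_2 ≅ Z^4, C_3 ≅ Z^1.

Boundary ∂_1: C_1 → C_0 is given by ∂[p,q] = [q] − [p]. For instance
  ∂[1,2] = [2] − [1].
This gives a 4×6 integer matrix of rank 3; reducing to Smith normal form yields diagonal entries (1,1,1).

Boundary ∂_2: C_2 → C_1 sends each 2-simplex [p,q,r] to [q,r] − [p,r] + [p,q]. For instance
  ∂[1,2,4] = [2,4] − [1,4] + [1,2],
  ∂[1,2,3] = [2,3] − [1,3] + [1,2].
This gives a 6×4 integer matrix of rank 3; reducing to Smith normal form yields diagonal entries (1,1,1).

The boundary map ∂_3: C_3 → C_2 sends each 3-simplex σ to the alternating sum Σ_i (−1)^i (σ with its i-th vertex removed). For instance
  ∂[1,2,3,4] = [2,3,4] − [1,3,4] + [1,2,4] − [1,2,3].
The 4×1 boundary matrix has rank 1 and Smith normal form diag(1).

Computing H_k = (kernel of ∂_k) / (image of ∂_{k+1}):

  H_0: rank C_0 − rank ∂_1 = 4 − 3 = 1, and the invariant factors of ∂_1 are all 1, so H_0 ≅ Z.
  H_1: rank ker ∂_1 − rank ∂_2 = (6 − 3) − 3 = 0, and the invariant factors of ∂_2 are all 1, so H_1 ≅ 0.
  H_2: rank ker ∂_2 − rank ∂_3 = (4 − 3) − 1 = 0, and the invariant factors of ∂_3 are all 1, so H_2 ≅ 0.
  H_3: rank ker ∂_3 − rank ∂_4 = (1 − 1) − 0 = 0, and there is no ∂_4, so H_3 ≅ 0.

As a check, the Euler characteristic is 4 − 6 + 4 − 1 = 1, which agrees with 1 − 0 + 0 − 0 = 1.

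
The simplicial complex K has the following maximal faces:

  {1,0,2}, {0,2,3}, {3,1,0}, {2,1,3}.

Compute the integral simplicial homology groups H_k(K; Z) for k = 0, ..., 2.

Take the total order 0 < 1 < 2 < 3 on the vertex set. Then K (dimension 2) consists of the simplices:

  0-simplices (4): [0], [1], [2], [3]
  1-simplices (6): [0,1], [0,2], [0,3], [1,2], [1,3], [2,3]
  2-simplices (4): [0,1,2], [0,1,3], [0,2,3], [1,2,3]

giving chain groups C_0 ≅ Z^4, C_1 ≅ Z^6, C_2 ≅ Z^4.

The boundary map ∂_1: C_1 → C_0 is given by ∂[p,q] = [q] − [p]. For instance
  ∂[1,3] = [3] − [1].
This gives a 4×6 integer matrix of rank 3; reducing to Smith normal form yields diagonal entries (1,1,1).

∂_2: C_2 → C_1 maps a triangle to the signed sum of its edges. For instance
  ∂[1,2,3] = [2,3] − [1,3] + [1,2],
  ∂[0,2,3] = [2,3] − [0,3] + [0,2].
The 6×4 boundary matrix has rank 3 and Smith normal form diag(1,1,1).

Computing H_k = (kernel of ∂_k) / (image of ∂_{k+1}):

  H_0: rank C_0 − rank ∂_1 = 4 − 3 = 1, and the invariant factors of ∂_1 are all 1, so H_0 ≅ Z.
  H_1: rank ker ∂_1 − rank ∂_2 = (6 − 3) − 3 = 0, and the invariant factors of ∂_2 are all 1, so H_1 ≅ 0.
  H_2: rank ker ∂_2 − rank ∂_3 = (4 − 3) − 0 = 1, and there is no ∂_3, so H_2 ≅ Z.

(K is a triangulation of the 2-sphere S^2.)

H_0 = Z,  H_1 = 0,  H_2 = Z.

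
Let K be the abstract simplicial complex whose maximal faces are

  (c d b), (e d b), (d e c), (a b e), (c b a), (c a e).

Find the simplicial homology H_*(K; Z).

H_0 = Z,  H_1 = 0,  H_2 = Z.

We work with the vertex ordering a < b < c < d < e. The simplices of K, each written with vertices in increasing order, are:

  0-simplices (5): a, b, c, d, e
  1-simplices (9): ab, ac, ae, bc, bd, be, cd, ce, de
  2-simplices (6): abc, abe, ace, bcd, bde, cde

giving chain groups C_0 ≅ Z^5, C_1 ≅ Z^9, C_2 ≅ Z^6.

∂_1: C_1 → C_0 maps an edge to its endpoints' difference, ∂[p,q] = q − p. For instance
  ∂be = e − b.
This gives a 5×9 integer matrix of rank 4; reducing to Smith normal form yields diagonal entries (1,1,1,1).

∂_2: C_2 → C_1 acts by ∂[p,q,r] = [q,r] − [p,r] + [p,q]. For instance
  ∂abc = bc − ac + ab,
  ∂bcd = cd − bd + bc.
The resulting 9×6 matrix has rank 5, and its Smith normal form has invariant factors (1,1,1,1,1).

Computing H_k = (kernel of ∂_k) / (image of ∂_{k+1}):

  H_0: rank C_0 − rank ∂_1 = 5 − 4 = 1, and the invariant factors of ∂_1 are all 1, so H_0 = Z.
  H_1: rank ker ∂_1 − rank ∂_2 = (9 − 4) − 5 = 0, and the invariant factors of ∂_2 are all 1, so H_1 = 0.
  H_2: rank ker ∂_2 − rank ∂_3 = (6 − 5) − 0 = 1, and there is no ∂_3, so H_2 = Z.

As a check, the Euler characteristic is 5 − 9 + 6 = 2, which agrees with 1 − 0 + 1 = 2.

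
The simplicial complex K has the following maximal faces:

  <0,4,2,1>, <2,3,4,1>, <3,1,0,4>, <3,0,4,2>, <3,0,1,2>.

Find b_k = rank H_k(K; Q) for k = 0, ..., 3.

b_0 = 1, b_1 = 0, b_2 = 0, b_3 = 1.

Order the vertices as 0 < 1 < 2 < 3 < 4. Listing each simplex with vertices in this order, K has dimension 3 with simplices:

  0-simplices (5): [0], [1], [2], [3], [4]
  1-simplices (10): [0,1], [0,2], [0,3], [0,4], [1,2], [1,3], [1,4], [2,3], [2,4], [3,4]
  2-simplices (10): [0,1,2], [0,1,3], [0,1,4], [0,2,3], [0,2,4], [0,3,4], [1,2,3], [1,2,4], [1,3,4], [2,3,4]
  3-simplices (5): [0,1,2,3], [0,1,2,4], [0,1,3,4], [0,2,3,4], [1,2,3,4]

so the chain groups are C_0 ≅ Z^5, C_1 ≅ Z^10, C_2 ≅ Z^10, C_3 ≅ Z^5.

Boundary ∂_1: C_1 → C_0 is given by ∂[p,q] = [q] − [p]. For instance
  ∂[3,4] = [4] − [3].
This gives a 5×10 integer matrix of rank 4; reducing to Smith normal form yields diagonal entries (1,1,1,1).

∂_2: C_2 → C_1 sends each 2-simplex [p,q,r] to [q,r] − [p,r] + [p,q]. For instance
  ∂[0,2,4] = [2,4] − [0,4] + [0,2],
  ∂[1,2,3] = [2,3] − [1,3] + [1,2].
The 10×10 boundary matrix has rank 6 and Smith normal form diag(1,1,1,1,1,1).

The boundary map ∂_3: C_3 → C_2 sends each 3-simplex σ to the alternating sum Σ_i (−1)^i (σ with its i-th vertex removed). For instance
  ∂[1,2,3,4] = [2,3,4] − [1,3,4] + [1,2,4] − [1,2,3],
  ∂[0,1,2,4] = [1,2,4] − [0,2,4] + [0,1,4] − [0,1,2].
This gives a 10×5 integer matrix of rank 4; reducing to Smith normal form yields diagonal entries (1,1,1,1).

Computing H_k = (kernel of ∂_k) / (image of ∂_{k+1}):

  H_0: rank C_0 − rank ∂_1 = 5 − 4 = 1, and the invariant factors of ∂_1 are all 1, so H_0 = Z.
  H_1: rank ker ∂_1 − rank ∂_2 = (10 − 4) − 6 = 0, and the invariant factors of ∂_2 are all 1, so H_1 = 0.
  H_2: rank ker ∂_2 − rank ∂_3 = (10 − 6) − 4 = 0, and the invariant factors of ∂_3 are all 1, so H_2 = 0.
  H_3: rank ker ∂_3 − rank ∂_4 = (5 − 4) − 0 = 1, and there is no ∂_4, so H_3 = Z.

As a check, the Euler characteristic is 5 − 10 + 10 − 5 = 0, which agrees with 1 − 0 + 0 − 1 = 0.
(K is a triangulation of the 3-sphere S^3.)

Hence the Betti numbers are b_0 = 1, b_1 = 0, b_2 = 0, b_3 = 1.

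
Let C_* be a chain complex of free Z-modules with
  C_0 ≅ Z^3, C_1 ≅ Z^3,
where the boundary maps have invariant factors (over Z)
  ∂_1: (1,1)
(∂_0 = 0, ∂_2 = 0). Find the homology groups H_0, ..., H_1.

H_0 = Z,  H_1 = Z.

H_0: b_0 = 3 − 0 − 2 = 1; torsion from ∂_1 factors > 1: none. So H_0 = Z.
H_1: b_1 = 3 − 2 − 0 = 1; torsion from ∂_2 factors > 1: none. So H_1 = Z.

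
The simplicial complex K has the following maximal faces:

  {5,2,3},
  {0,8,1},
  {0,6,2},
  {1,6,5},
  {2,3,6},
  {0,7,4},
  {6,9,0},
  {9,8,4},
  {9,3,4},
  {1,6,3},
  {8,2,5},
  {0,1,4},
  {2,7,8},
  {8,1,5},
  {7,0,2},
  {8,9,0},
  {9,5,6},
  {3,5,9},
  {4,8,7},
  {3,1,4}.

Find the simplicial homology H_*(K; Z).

H_0 ≅ Z,  H_1 ≅ Z ⊕ Z/2Z,  H_2 = 0.

Order the vertices as 0 < 1 < 2 < 3 < 4 < 5 < 6 < 7 < 8 < 9. Listing each simplex with vertices in this order, K has dimension 2 with simplices:

  0-simplices (10): [0], [1], [2], [3], [4], [5], [6], [7], [8], [9]
  1-simplices (30): (30 of them)
  2-simplices (20): (20 of them)

giving chain groups C_0 ≅ Z^10, C_1 ≅ Z^30, C_2 ≅ Z^20.

Boundary ∂_1: C_1 → C_0 maps an edge to its endpoints' difference, ∂[p,q] = q − p. For instance
  ∂[0,4] = [4] − [0].
The 10×30 boundary matrix has rank 9 and Smith normal form diag(1,1,1,1,1,1,1,1,1).

Boundary ∂_2: C_2 → C_1 sends each 2-simplex [p,q,r] to [q,r] − [p,r] + [p,q]. For instance
  ∂[3,4,9] = [4,9] − [3,9] + [3,4],
  ∂[0,1,4] = [1,4] − [0,4] + [0,1].
This gives a 30×20 integer matrix of rank 20; reducing to Smith normal form yields diagonal entries (1,1,1,1,1,1,1,1,1,1,1,1,1,1,1,1,1,1,1,2).

Computing H_k = (kernel of ∂_k) / (image of ∂_{k+1}):

  H_0: rank C_0 − rank ∂_1 = 10 − 9 = 1, and the invariant factors of ∂_1 are all 1, so H_0 ≅ Z.
  H_1: rank ker ∂_1 − rank ∂_2 = (30 − 9) − 20 = 1, and ∂_2 has invariant factor 2 > 1, so H_1 ≅ Z ⊕ Z/2Z.
  H_2: rank ker ∂_2 − rank ∂_3 = (20 − 20) − 0 = 0, and there is no ∂_3, so H_2 ≅ 0.

(K is a triangulation of the Klein bottle.)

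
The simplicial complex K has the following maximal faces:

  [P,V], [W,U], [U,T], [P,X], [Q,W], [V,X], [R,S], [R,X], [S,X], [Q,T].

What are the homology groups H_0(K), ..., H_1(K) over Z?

H_0 ≅ Z^2,  H_1 ≅ Z^3.

K has 9 vertices, 10 edges.
rank ∂_0 = 0, rank ∂_1 = 7 ⇒ b_0 = 9 − 0 − 7 = 2; all invariant factors of ∂_1 are 1 so no torsion. So H_0 = Z^2.
rank ∂_1 = 7, rank ∂_2 = 0 ⇒ b_1 = 10 − 7 − 0 = 3. So H_1 = Z^3.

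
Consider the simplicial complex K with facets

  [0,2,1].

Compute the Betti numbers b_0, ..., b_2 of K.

b_0 = 1, b_1 = 0, b_2 = 0.

Fix the vertex order 0 < 1 < 2 and write every simplex with vertices in increasing order. Then dim K = 2 and the simplices of K are:

  0-simplices (3): [0], [1], [2]
  1-simplices (3): [0,1], [0,2], [1,2]
  2-simplices (1): [0,1,2]

so the chain groups are C_0 ≅ Z^3, C_1 ≅ Z^3, C_2 ≅ Z^1.

∂_1: C_1 → C_0 sends each edge [p,q] (with p < q) to q − p.
The resulting 3×3 matrix has rank 2, and its Smith normal form has invariant factors (1,1).

The boundary map ∂_2: C_2 → C_1 acts by ∂[p,q,r] = [q,r] − [p,r] + [p,q]. For instance
  ∂[0,1,2] = [1,2] − [0,2] + [0,1].
The 3×1 boundary matrix has rank 1 and Smith normal form diag(1).

From H_k ≅ ker(∂_k) / im(∂_{k+1}) we obtain:

  H_0: rank C_0 − rank ∂_1 = 3 − 2 = 1, and the invariant factors of ∂_1 are all 1, so H_0 ≅ Z.
  H_1: rank ker ∂_1 − rank ∂_2 = (3 − 2) − 1 = 0, and the invariant factors of ∂_2 are all 1, so H_1 ≅ 0.
  H_2: rank ker ∂_2 − rank ∂_3 = (1 − 1) − 0 = 0, and there is no ∂_3, so H_2 ≅ 0.

Hence the Betti numbers are b_0 = 1, b_1 = 0, b_2 = 0.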